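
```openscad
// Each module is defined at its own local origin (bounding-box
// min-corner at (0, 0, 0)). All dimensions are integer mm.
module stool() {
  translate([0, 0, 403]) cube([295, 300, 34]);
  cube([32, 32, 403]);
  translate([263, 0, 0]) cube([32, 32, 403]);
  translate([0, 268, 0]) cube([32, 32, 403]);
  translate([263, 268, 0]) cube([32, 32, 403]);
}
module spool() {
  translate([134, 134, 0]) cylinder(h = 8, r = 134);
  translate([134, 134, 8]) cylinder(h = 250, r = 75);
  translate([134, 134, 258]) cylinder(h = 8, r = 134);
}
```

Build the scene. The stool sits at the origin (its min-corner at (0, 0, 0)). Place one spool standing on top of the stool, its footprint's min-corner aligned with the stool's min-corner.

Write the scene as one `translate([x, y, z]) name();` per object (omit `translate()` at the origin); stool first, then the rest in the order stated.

stool();
translate([0, 0, 437]) spool();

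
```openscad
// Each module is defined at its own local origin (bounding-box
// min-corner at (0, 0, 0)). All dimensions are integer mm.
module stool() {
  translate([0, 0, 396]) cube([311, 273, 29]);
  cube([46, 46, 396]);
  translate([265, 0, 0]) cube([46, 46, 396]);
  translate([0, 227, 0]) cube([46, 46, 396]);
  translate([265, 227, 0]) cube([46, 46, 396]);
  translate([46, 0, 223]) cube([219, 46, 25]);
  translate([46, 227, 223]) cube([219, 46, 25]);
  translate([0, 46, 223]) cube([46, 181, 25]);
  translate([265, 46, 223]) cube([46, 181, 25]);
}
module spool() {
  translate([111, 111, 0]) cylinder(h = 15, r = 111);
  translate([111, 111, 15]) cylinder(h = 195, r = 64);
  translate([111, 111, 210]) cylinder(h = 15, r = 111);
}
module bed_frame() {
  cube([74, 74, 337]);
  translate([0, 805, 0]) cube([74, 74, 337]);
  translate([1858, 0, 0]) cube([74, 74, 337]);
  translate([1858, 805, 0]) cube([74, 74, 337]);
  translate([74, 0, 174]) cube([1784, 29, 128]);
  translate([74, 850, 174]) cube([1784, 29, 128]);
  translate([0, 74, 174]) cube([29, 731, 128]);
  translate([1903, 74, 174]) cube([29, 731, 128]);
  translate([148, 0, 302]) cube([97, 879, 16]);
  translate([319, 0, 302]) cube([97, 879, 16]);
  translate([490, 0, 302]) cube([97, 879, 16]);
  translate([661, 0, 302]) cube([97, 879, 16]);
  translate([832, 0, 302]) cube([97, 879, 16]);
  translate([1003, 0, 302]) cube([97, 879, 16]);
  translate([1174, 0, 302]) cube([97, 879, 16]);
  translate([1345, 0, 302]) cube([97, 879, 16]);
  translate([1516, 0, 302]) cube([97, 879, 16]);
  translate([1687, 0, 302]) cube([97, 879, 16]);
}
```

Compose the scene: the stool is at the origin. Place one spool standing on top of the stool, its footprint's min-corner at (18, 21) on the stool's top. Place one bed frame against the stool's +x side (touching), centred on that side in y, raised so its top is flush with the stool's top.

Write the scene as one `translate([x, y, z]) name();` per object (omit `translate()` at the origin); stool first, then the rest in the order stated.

stool();
translate([18, 21, 425]) spool();
translate([311, -303, 88]) bed_frame();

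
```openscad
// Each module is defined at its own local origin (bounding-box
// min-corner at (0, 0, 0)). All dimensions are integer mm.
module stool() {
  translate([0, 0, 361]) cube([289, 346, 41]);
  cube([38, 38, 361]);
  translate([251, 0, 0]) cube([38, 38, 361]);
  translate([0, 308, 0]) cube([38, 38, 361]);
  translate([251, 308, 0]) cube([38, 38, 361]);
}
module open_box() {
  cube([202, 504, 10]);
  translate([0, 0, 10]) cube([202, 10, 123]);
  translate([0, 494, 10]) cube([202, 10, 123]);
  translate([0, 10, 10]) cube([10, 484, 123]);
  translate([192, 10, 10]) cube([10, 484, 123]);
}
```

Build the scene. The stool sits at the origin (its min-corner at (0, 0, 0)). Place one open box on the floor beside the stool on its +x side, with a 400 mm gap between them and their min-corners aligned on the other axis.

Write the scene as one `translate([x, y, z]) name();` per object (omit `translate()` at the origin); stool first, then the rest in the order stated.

stool();
translate([689, 0, 0]) open_box();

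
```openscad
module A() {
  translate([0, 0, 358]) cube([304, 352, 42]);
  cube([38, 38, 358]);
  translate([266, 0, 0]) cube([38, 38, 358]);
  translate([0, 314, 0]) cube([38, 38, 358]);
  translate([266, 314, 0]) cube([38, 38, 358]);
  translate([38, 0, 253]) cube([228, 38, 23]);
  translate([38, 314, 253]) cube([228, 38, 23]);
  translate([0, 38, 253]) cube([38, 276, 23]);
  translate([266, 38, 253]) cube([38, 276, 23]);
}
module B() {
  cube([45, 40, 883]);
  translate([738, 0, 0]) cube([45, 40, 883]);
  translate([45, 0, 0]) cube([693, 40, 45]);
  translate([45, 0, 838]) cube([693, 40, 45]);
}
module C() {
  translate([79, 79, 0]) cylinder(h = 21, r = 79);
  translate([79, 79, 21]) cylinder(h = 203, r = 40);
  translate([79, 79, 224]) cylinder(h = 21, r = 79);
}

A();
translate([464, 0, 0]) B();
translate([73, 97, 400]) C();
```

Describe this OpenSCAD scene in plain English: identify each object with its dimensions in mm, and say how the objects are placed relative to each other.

A is a four-legged stool. The seat is 304×352 mm, 42 mm thick, top at z = 400 mm. It stands on four square legs, each 38×38 mm in cross-section, from z = 0 to the seat underside, each flush with a corner of the seat. Four stretchers, 38 mm wide and 23 mm tall, connect adjacent legs with their undersides at z = 253 mm, each running between the inner faces of the legs it joins and aligned with the legs' outer faces on the other axis.

B is a rectangular picture frame lying in the x–z plane (depth along y). The opening is 693 mm wide (x) by 793 mm tall (z), surrounded by a border 45 mm wide on all four sides. The frame is 40 mm deep and is made of two full-height vertical stiles with two horizontal rails fitted between them.

C is a spool: two coaxial disc flanges of radius 79 mm and thickness 21 mm, joined by a core cylinder of radius 40 mm and height 203 mm. The lower flange rests on z = 0 and the three cylinders share a vertical axis.

The picture frame is on the floor beside the stool on its +x side. The spool is on top of the stool, centred.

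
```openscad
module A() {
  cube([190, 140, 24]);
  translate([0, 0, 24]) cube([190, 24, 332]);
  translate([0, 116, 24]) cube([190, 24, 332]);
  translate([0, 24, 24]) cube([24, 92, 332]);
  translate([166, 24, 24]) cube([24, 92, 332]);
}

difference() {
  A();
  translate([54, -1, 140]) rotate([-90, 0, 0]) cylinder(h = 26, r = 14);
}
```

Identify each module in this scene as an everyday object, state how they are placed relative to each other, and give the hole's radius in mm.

The subtracted cylinder has r = 14 mm.

A is an open box. The open box has a circular hole through its front wall. The hole's radius is 14 mm.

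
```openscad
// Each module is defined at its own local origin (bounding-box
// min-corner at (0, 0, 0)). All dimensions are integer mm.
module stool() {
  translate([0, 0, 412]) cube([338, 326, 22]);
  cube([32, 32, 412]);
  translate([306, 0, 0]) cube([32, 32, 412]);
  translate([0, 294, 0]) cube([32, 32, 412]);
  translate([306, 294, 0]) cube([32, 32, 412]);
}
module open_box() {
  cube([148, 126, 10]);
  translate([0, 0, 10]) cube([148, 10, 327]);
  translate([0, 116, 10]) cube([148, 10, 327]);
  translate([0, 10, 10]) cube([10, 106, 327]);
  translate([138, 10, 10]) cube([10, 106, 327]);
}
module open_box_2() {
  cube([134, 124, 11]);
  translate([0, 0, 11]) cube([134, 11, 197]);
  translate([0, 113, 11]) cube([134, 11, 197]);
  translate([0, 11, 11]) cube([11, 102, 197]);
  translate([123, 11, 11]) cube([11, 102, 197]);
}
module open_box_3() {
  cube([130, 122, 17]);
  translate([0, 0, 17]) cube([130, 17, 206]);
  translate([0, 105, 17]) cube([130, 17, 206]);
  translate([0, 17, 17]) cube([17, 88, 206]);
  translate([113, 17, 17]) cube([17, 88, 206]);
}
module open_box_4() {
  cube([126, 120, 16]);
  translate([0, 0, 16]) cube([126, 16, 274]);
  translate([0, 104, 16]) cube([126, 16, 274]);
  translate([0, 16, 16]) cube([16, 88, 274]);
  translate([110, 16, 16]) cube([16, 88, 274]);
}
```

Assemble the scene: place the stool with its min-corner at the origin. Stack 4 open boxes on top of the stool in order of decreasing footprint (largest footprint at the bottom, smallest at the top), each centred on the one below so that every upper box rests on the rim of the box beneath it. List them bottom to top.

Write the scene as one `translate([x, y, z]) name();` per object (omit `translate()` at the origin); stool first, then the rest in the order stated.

stool();
translate([95, 100, 434]) open_box();
translate([102, 101, 771]) open_box_2();
translate([104, 102, 979]) open_box_3();
translate([106, 103, 1202]) open_box_4();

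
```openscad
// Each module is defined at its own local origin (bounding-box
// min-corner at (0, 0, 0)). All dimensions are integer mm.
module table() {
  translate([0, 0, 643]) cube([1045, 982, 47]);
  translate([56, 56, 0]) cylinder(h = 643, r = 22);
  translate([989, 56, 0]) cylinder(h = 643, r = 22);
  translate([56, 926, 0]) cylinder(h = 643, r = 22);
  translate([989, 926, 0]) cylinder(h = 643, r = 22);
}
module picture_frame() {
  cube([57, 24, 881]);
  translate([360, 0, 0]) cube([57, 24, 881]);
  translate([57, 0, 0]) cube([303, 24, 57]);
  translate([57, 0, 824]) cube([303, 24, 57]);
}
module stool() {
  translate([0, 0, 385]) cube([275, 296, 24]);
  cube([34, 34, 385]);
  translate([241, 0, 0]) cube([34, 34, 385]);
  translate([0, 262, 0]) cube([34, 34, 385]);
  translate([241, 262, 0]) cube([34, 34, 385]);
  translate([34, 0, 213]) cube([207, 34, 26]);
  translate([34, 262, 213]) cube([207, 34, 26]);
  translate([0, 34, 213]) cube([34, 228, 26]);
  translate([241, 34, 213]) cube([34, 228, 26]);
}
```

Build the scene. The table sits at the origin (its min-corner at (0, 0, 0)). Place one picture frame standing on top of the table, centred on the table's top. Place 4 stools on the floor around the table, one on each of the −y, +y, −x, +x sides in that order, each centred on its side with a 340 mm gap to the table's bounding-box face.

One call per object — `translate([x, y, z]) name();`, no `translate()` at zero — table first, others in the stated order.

table();
translate([314, 479, 690]) picture_frame();
translate([385, -636, 0]) stool();
translate([385, 1322, 0]) stool();
translate([-615, 343, 0]) stool();
translate([1385, 343, 0]) stool();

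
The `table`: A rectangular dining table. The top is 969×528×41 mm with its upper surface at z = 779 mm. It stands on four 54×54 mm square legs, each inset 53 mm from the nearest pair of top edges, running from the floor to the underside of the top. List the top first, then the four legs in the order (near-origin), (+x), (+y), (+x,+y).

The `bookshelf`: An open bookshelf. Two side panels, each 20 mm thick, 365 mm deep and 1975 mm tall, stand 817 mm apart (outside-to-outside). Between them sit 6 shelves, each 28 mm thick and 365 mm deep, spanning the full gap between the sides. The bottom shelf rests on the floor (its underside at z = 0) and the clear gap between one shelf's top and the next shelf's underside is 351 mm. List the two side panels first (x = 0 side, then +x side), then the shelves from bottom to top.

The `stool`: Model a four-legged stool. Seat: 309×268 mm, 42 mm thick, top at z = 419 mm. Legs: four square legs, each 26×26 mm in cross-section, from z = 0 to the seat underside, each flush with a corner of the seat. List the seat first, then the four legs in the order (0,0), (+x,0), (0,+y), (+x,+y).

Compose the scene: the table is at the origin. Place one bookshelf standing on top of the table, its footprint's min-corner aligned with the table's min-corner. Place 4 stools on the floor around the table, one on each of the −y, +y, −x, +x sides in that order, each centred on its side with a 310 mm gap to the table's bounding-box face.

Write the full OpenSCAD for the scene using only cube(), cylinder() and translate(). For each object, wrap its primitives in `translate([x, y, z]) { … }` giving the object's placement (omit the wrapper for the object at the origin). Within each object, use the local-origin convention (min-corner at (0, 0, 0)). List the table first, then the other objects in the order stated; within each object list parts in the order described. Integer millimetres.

translate([0, 0, 738]) cube([969, 528, 41]);
translate([53, 53, 0]) cube([54, 54, 738]);
translate([862, 53, 0]) cube([54, 54, 738]);
translate([53, 421, 0]) cube([54, 54, 738]);
translate([862, 421, 0]) cube([54, 54, 738]);
translate([0, 0, 779]) {
  cube([20, 365, 1975]);
  translate([797, 0, 0]) cube([20, 365, 1975]);
  translate([20, 0, 0]) cube([777, 365, 28]);
  translate([20, 0, 379]) cube([777, 365, 28]);
  translate([20, 0, 758]) cube([777, 365, 28]);
  translate([20, 0, 1137]) cube([777, 365, 28]);
  translate([20, 0, 1516]) cube([777, 365, 28]);
  translate([20, 0, 1895]) cube([777, 365, 28]);
}
translate([330, -578, 0]) {
  translate([0, 0, 377]) cube([309, 268, 42]);
  cube([26, 26, 377]);
  translate([283, 0, 0]) cube([26, 26, 377]);
  translate([0, 242, 0]) cube([26, 26, 377]);
  translate([283, 242, 0]) cube([26, 26, 377]);
}
translate([330, 838, 0]) {
  translate([0, 0, 377]) cube([309, 268, 42]);
  cube([26, 26, 377]);
  translate([283, 0, 0]) cube([26, 26, 377]);
  translate([0, 242, 0]) cube([26, 26, 377]);
  translate([283, 242, 0]) cube([26, 26, 377]);
}
translate([-619, 130, 0]) {
  translate([0, 0, 377]) cube([309, 268, 42]);
  cube([26, 26, 377]);
  translate([283, 0, 0]) cube([26, 26, 377]);
  translate([0, 242, 0]) cube([26, 26, 377]);
  translate([283, 242, 0]) cube([26, 26, 377]);
}
translate([1279, 130, 0]) {
  translate([0, 0, 377]) cube([309, 268, 42]);
  cube([26, 26, 377]);
  translate([283, 0, 0]) cube([26, 26, 377]);
  translate([0, 242, 0]) cube([26, 26, 377]);
  translate([283, 242, 0]) cube([26, 26, 377]);
}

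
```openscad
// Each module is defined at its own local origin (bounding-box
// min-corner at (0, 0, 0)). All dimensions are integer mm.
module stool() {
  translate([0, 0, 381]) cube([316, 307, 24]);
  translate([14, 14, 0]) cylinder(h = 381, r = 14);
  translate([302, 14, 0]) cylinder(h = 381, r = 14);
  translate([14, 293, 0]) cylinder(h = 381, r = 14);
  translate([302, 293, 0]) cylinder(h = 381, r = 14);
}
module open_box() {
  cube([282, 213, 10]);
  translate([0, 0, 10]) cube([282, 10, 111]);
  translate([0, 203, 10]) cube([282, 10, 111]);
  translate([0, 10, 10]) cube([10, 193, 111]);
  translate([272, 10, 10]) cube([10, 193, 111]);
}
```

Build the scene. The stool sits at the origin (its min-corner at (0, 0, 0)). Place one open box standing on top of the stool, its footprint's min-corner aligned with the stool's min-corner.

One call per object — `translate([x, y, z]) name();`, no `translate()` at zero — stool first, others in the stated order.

stool();
translate([0, 0, 405]) open_box();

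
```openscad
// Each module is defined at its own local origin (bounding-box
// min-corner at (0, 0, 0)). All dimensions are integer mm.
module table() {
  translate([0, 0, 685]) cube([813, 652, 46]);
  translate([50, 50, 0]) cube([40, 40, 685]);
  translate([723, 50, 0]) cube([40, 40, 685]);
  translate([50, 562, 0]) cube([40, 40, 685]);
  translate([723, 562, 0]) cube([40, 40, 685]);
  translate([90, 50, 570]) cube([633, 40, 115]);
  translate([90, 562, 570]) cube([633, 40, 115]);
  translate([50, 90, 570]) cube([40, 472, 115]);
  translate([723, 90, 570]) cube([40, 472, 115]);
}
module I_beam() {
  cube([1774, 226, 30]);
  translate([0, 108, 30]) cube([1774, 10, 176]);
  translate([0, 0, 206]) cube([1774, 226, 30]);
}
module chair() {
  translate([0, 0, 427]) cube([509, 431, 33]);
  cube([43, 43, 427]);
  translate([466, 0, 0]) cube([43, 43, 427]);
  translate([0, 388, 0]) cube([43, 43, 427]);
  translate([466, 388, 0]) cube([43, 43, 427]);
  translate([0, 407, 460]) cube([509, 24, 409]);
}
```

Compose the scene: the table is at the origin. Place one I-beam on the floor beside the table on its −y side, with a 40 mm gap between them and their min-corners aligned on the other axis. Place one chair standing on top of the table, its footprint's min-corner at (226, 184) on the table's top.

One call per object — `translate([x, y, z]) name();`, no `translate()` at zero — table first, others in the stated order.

table();
translate([0, -266, 0]) I_beam();
translate([226, 184, 731]) chair();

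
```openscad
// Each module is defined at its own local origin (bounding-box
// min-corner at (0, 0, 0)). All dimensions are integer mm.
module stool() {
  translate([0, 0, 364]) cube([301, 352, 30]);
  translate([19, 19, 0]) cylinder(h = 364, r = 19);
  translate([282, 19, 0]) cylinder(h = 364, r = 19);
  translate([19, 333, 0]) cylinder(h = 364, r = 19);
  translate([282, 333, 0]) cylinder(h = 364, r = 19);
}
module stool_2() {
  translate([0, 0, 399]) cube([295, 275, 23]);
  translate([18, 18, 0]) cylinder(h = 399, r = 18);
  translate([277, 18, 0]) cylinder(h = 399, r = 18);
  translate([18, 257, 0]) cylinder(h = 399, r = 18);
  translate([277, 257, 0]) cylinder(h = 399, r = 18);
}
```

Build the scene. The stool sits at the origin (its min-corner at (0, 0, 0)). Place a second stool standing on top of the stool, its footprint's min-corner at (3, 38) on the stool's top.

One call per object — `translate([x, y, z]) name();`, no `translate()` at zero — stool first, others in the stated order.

stool();
translate([3, 38, 394]) stool_2();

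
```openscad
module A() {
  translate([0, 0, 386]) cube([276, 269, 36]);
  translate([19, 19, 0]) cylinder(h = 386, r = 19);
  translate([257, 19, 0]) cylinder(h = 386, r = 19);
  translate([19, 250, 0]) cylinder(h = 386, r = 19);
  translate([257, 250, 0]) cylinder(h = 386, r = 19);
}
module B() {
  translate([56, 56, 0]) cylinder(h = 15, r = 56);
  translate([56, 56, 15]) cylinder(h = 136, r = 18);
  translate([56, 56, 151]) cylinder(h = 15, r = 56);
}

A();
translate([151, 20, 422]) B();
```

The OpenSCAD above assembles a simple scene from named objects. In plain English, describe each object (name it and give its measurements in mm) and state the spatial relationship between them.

A is a four-legged stool. The seat is 276×269 mm, 36 mm thick, top at z = 422 mm. It stands on four round legs, each 38 mm in diameter, from z = 0 to the seat underside, each leg's axis is inset half a diameter from the nearest pair of seat edges (so the leg's bounding box is flush with the corner).

B is a spool: two coaxial disc flanges of radius 56 mm and thickness 15 mm, joined by a core cylinder of radius 18 mm and height 136 mm. The lower flange rests on z = 0 and the three cylinders share a vertical axis.

The spool is on top of the stool.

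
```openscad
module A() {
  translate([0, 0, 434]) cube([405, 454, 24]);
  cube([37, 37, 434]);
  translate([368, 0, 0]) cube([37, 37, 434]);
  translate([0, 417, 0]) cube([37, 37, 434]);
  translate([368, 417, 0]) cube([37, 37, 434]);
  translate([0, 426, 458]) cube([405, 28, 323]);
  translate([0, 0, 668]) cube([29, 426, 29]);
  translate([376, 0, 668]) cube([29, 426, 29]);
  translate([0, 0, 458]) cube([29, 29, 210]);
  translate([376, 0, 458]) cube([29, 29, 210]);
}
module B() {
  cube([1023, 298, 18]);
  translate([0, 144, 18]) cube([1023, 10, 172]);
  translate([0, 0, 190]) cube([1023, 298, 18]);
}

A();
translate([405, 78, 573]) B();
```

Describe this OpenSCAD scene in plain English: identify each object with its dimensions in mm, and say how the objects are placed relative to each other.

A is a chair: 405×454 mm seat, 24 mm thick, top at z = 458 mm, on four 37 mm square corner legs flush with the seat edges. A 28 mm thick backrest slab spans the full seat width, extending 323 mm above the seat top, its back face flush with the seat's +y edge. Two armrests of 29×29 mm section run along each side from the seat's front edge to the front of the backrest, top faces 239 mm above the seat top and outer faces flush with the seat's x-edges; a 29×29 mm post under the front of each armrest stands on the seat at the front corner.

B is an I-beam lying along x, 1023 mm long. Overall section height 208 mm. Two flanges 298 mm wide (y) and 18 mm thick, one on the floor and one at the top; a web 10 mm thick runs between them, centred on the flange width.

The I-beam is beside the chair with their tops flush at z = 781.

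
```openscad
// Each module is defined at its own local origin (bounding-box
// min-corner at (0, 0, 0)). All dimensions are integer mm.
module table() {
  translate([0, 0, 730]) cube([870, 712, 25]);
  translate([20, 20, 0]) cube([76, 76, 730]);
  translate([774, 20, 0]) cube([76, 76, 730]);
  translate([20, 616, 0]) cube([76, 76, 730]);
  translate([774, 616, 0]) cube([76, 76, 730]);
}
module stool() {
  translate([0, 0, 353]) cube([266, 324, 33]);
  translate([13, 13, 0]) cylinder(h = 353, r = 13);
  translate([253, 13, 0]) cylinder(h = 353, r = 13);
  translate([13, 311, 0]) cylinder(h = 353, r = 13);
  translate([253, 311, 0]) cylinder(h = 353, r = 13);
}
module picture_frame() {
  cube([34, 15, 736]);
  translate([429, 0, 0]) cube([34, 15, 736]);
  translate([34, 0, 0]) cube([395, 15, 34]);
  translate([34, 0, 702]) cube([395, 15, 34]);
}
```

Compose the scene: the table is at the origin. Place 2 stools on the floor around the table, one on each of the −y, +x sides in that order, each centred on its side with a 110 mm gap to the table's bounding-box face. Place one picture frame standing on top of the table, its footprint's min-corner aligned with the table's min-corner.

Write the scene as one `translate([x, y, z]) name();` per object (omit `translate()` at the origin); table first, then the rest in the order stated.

table();
translate([302, -434, 0]) stool();
translate([980, 194, 0]) stool();
translate([0, 0, 755]) picture_frame();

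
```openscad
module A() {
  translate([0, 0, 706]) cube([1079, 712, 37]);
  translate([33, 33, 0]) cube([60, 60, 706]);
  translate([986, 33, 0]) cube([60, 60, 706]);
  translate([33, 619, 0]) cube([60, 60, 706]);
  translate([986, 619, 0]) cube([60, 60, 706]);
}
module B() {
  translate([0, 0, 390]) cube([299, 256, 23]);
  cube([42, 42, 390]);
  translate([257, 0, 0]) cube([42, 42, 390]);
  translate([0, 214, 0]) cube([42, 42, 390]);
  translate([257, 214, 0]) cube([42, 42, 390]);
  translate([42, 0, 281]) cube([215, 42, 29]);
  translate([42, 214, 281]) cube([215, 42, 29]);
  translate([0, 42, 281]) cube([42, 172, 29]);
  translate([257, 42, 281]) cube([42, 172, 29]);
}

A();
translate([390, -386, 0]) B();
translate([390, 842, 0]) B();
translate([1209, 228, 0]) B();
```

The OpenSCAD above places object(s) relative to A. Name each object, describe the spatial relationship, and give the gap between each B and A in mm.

A is a table. B is a stool. Three stools sit around the table at the −y, +y, +x sides. The gap between each stool and the table is 130 mm.

Each stool's nearest face is 130 mm from the table's bounding box.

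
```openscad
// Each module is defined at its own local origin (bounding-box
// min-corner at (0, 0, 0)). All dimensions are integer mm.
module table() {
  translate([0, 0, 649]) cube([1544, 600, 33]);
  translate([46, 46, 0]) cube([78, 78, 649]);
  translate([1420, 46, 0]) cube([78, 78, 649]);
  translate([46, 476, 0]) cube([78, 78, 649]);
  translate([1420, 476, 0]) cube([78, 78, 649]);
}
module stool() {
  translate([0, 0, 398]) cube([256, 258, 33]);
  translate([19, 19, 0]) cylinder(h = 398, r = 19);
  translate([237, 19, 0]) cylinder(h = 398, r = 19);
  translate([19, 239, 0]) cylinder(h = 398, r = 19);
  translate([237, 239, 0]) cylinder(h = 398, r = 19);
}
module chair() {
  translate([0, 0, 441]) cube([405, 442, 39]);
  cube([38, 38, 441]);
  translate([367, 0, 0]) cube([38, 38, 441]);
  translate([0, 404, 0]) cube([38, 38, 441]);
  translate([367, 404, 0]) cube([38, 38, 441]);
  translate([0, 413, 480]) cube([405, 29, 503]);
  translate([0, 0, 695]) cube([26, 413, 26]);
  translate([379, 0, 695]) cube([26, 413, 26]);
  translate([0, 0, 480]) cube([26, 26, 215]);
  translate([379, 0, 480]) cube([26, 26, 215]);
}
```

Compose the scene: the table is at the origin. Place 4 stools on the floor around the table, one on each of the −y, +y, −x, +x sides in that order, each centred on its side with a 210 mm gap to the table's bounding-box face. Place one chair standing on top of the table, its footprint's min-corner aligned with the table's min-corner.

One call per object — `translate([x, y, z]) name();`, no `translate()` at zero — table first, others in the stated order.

table();
translate([644, -468, 0]) stool();
translate([644, 810, 0]) stool();
translate([-466, 171, 0]) stool();
translate([1754, 171, 0]) stool();
translate([0, 0, 682]) chair();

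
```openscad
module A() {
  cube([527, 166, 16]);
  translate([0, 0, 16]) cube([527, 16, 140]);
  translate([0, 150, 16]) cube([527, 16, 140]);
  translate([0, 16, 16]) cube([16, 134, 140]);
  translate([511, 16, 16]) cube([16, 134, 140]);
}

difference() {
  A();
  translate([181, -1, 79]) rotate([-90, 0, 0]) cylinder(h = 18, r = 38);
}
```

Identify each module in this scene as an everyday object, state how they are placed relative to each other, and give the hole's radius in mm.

A is an open box. The open box has a circular hole through its front wall. The hole's radius is 38 mm.

The subtracted cylinder has r = 38 mm.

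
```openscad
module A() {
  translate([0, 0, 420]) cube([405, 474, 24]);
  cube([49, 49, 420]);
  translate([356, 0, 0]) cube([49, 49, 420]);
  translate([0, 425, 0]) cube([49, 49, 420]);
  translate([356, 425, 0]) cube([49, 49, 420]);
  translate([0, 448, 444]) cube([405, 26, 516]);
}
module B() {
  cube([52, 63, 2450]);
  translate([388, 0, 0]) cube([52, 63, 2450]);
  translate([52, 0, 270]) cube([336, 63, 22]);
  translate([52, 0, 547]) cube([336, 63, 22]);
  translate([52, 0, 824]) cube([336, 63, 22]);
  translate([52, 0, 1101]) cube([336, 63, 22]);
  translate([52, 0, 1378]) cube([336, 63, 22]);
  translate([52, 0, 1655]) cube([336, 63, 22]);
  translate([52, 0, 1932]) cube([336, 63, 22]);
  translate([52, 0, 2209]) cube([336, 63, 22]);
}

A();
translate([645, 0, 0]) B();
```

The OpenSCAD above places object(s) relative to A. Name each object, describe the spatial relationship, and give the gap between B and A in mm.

The ladder's nearest face is 240 mm from the chair's +x face.

A is a chair. B is a ladder. The ladder is on the floor beside the chair on its +x side. The gap between the ladder and the chair is 240 mm.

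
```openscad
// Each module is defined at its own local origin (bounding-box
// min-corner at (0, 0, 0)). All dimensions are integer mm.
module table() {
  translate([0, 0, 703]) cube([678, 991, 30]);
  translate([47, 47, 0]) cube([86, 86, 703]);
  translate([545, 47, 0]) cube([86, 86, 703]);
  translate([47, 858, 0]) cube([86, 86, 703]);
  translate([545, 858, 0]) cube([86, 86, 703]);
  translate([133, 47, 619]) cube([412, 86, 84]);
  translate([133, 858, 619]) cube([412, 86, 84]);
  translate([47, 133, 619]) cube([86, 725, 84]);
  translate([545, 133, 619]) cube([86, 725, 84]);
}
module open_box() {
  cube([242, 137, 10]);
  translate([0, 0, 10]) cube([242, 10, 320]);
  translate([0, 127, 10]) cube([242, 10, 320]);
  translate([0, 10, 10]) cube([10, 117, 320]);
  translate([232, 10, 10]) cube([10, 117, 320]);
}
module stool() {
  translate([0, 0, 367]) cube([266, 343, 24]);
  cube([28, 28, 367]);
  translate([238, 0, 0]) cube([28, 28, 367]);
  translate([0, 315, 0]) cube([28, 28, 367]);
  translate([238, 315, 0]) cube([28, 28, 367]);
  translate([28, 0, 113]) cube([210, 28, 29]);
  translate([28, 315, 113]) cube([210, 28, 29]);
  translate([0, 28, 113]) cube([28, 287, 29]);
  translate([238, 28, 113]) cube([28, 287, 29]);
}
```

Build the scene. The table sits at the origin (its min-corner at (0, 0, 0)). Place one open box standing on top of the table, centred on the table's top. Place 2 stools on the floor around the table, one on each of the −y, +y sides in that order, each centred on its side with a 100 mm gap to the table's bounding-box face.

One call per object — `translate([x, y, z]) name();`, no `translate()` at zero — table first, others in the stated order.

table();
translate([218, 427, 733]) open_box();
translate([206, -443, 0]) stool();
translate([206, 1091, 0]) stool();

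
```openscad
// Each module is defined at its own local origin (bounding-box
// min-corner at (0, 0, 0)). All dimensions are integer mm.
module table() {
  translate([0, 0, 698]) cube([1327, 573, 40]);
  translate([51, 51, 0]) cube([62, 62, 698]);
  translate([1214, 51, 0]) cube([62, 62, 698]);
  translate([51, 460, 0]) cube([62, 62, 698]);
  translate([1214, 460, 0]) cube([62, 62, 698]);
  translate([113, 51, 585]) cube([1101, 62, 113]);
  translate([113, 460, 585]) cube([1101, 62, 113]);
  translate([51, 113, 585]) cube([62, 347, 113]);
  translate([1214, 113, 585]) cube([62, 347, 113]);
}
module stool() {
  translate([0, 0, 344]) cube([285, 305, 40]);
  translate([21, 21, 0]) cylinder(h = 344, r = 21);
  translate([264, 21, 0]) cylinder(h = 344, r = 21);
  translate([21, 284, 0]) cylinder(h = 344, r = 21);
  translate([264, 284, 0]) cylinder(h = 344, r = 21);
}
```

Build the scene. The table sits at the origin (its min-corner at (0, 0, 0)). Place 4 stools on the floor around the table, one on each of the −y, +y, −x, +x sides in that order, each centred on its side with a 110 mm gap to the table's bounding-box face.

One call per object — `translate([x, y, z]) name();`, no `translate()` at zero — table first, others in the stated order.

table();
translate([521, -415, 0]) stool();
translate([521, 683, 0]) stool();
translate([-395, 134, 0]) stool();
translate([1437, 134, 0]) stool();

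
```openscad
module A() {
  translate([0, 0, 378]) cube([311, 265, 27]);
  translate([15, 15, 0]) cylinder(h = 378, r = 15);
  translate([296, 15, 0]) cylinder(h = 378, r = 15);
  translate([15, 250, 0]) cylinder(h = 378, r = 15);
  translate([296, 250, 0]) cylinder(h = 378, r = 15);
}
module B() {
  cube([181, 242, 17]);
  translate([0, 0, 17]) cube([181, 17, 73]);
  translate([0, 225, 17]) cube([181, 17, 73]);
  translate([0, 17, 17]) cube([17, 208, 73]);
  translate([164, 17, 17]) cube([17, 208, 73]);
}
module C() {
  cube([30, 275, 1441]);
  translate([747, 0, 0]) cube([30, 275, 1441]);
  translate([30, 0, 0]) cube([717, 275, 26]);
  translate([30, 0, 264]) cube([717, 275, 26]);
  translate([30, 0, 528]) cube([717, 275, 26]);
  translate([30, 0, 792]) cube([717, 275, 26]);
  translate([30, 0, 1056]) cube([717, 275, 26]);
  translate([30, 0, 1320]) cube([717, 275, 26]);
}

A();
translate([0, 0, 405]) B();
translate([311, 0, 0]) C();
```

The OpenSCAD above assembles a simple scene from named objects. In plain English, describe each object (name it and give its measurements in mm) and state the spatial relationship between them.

A is a four-legged stool. The seat is 311×265 mm, 27 mm thick, top at z = 405 mm. It stands on four round legs, each 30 mm in diameter, from z = 0 to the seat underside, each leg's axis is inset half a diameter from the nearest pair of seat edges (so the leg's bounding box is flush with the corner).

B is an open-topped rectangular box: outside dimensions 181×242×90 mm, with a uniform wall and base thickness of 17 mm. The base is a full 181×242 slab on the floor; four walls sit on top of the base. The front and back walls (the −y and +y sides) span the full width; the two side walls fit between them.

C is an open bookshelf. Two side panels, each 30 mm thick, 275 mm deep and 1441 mm tall, stand 777 mm apart (outside-to-outside). Between them sit 6 shelves, each 26 mm thick and 275 mm deep, spanning the full gap between the sides. The bottom shelf rests on the floor (its underside at z = 0) and the clear gap between one shelf's top and the next shelf's underside is 238 mm.

The open box is on top of the stool. The bookshelf is against the stool's +x side, with their −y faces flush.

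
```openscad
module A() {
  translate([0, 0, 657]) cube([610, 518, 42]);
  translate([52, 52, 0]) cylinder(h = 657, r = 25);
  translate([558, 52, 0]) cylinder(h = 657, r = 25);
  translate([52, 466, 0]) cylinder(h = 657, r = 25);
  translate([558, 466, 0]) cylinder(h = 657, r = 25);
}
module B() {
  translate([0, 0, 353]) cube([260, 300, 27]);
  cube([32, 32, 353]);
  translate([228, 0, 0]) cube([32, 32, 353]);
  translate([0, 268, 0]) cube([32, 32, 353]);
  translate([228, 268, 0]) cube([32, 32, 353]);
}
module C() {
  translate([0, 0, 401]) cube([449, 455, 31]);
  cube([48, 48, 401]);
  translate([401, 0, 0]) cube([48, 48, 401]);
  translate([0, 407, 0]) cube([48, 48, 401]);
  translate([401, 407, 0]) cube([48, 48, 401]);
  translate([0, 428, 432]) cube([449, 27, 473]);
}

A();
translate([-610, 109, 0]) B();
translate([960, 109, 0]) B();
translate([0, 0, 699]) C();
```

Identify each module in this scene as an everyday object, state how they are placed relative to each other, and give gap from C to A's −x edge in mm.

The chair's min-x is at 0; the table's min-x is 0; gap = 0 mm.

A is a table. B is a stool. C is a chair. Two stools sit around the table at the −x, +x sides. The chair is on top of the table. The gap from the chair to the table's −x edge is 0 mm.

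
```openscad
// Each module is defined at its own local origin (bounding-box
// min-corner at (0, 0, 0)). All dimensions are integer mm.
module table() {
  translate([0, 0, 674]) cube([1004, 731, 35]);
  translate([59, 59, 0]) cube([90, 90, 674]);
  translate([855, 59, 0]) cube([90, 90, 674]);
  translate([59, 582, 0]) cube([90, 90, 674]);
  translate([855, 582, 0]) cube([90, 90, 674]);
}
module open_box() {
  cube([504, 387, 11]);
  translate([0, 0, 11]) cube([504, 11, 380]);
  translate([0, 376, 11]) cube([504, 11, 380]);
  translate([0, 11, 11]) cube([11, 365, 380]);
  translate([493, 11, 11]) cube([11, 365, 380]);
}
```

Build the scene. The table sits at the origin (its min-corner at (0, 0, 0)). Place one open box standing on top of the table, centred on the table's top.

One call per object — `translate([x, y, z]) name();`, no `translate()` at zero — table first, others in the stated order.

table();
translate([250, 172, 709]) open_box();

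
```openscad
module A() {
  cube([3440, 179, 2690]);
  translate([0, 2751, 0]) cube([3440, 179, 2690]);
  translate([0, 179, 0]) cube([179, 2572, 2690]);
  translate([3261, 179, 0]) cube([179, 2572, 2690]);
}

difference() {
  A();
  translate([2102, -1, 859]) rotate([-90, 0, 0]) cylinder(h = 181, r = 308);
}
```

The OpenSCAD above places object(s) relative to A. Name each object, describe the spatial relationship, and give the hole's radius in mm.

The subtracted cylinder has r = 308 mm.

A is a house frame. The house frame has a circular hole through its front wall. The hole's radius is 308 mm.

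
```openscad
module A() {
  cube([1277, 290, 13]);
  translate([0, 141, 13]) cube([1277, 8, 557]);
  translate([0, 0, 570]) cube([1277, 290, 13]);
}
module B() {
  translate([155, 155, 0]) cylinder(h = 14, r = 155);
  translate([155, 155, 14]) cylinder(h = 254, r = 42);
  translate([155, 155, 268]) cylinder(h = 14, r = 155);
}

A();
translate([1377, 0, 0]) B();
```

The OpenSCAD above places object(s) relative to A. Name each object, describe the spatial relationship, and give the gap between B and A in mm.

The spool's nearest face is 100 mm from the I-beam's +x face.

A is an I-beam. B is a spool. The spool is on the floor beside the I-beam on its +x side. The gap between the spool and the I-beam is 100 mm.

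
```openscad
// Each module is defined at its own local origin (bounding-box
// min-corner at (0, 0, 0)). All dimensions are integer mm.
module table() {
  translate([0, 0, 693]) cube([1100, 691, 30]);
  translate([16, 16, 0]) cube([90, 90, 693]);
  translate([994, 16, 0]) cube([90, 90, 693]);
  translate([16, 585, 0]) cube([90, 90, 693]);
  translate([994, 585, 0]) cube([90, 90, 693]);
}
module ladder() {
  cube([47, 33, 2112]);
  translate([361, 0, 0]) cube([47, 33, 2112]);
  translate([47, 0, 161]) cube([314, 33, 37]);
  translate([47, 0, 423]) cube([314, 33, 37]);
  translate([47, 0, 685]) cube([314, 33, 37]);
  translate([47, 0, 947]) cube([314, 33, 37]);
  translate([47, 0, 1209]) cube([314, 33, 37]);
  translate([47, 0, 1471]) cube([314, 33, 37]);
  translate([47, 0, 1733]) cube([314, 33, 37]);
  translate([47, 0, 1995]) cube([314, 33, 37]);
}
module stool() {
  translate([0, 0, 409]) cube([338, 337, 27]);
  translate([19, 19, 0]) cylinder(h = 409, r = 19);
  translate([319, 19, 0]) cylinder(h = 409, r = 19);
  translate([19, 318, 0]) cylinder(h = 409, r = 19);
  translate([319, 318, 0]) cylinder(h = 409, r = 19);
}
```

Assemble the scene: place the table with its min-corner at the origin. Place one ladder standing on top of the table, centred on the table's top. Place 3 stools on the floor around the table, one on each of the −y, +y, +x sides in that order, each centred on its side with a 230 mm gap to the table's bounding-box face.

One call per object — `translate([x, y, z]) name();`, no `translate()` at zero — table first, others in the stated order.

table();
translate([346, 329, 723]) ladder();
translate([381, -567, 0]) stool();
translate([381, 921, 0]) stool();
translate([1330, 177, 0]) stool();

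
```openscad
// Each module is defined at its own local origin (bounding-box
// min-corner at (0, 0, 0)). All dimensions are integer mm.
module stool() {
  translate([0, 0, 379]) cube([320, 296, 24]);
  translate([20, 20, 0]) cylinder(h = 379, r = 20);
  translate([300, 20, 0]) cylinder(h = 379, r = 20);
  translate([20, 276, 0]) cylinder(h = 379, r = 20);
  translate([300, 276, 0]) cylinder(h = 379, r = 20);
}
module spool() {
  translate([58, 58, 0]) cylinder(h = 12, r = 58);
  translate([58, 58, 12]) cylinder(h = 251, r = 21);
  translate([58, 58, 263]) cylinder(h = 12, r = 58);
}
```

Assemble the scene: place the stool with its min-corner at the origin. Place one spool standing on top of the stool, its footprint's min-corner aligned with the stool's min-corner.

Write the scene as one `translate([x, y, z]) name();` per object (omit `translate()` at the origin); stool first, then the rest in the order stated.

stool();
translate([0, 0, 403]) spool();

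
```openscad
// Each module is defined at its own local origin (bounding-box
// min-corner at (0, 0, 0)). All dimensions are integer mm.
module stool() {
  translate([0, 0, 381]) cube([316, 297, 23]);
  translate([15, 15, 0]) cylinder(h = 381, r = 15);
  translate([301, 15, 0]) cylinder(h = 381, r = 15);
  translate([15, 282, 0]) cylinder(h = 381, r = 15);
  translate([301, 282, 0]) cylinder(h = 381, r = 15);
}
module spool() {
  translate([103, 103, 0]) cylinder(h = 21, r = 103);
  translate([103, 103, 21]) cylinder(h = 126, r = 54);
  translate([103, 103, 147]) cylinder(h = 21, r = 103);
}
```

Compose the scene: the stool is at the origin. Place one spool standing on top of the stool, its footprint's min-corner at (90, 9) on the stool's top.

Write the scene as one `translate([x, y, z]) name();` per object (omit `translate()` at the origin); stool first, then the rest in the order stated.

stool();
translate([90, 9, 404]) spool();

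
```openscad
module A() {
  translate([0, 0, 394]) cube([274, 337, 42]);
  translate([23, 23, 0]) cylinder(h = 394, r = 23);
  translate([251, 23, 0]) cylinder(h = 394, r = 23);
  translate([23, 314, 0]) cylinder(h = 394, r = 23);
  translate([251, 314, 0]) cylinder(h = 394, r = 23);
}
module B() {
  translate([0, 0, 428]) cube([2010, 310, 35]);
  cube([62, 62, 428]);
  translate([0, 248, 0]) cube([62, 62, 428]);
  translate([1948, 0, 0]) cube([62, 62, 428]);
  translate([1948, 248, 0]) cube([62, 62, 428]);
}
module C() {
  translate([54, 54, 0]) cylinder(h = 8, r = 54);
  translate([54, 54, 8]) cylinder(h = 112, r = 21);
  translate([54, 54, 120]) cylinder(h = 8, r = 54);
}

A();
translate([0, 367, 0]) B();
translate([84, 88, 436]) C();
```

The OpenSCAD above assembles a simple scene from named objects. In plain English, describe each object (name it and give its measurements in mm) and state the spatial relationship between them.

A is a four-legged stool. The seat is a 274×337×42 mm slab whose top surface is at z = 436 mm; four round legs, each 46 mm in diameter, run from the floor (z = 0) to the underside of the seat, each leg's axis is inset half a diameter from the nearest pair of seat edges (so the leg's bounding box is flush with the corner).

B is a bench: a 2010×310 mm seat slab, 35 mm thick, top at z = 463 mm, on four 62×62 mm square legs flush with the seat corners and standing on z = 0.

C is a spool: two coaxial disc flanges of radius 54 mm and thickness 8 mm, joined by a core cylinder of radius 21 mm and height 112 mm. The lower flange rests on z = 0 and the three cylinders share a vertical axis.

The bench is on the floor beside the stool on its +y side. The spool is on top of the stool.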